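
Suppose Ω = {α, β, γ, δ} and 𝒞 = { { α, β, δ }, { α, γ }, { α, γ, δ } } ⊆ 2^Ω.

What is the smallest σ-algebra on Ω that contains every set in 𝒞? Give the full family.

σ(𝒞) = { ∅, { α }, { β }, { γ }, { δ }, { α, β }, { α, γ }, { α, δ }, { β, γ }, { β, δ }, { γ, δ }, { α, β, γ }, { α, β, δ }, { α, γ, δ }, { β, γ, δ }, Ω }

Derivation:
Begin from { ∅, { α, γ }, { α, β, δ }, { α, γ, δ }, Ω } (that is, 𝒞 plus ∅ and Ω).
Pass 1 adds 3:
  { β }  = { α, γ, δ }ᶜ
  { γ }  = { α, β, δ }ᶜ
  { β, δ }  = { α, γ }ᶜ
  (now 8)
Pass 2 (3 new):
  { β, γ }  = { γ } ∪ { β }
  { α, β, γ }  = { β } ∪ { α, γ }
  { β, γ, δ }  = { γ } ∪ { β, δ }
  (now 11)
Pass 3 adds 3:
  { α }  = { β, γ, δ }ᶜ
  { δ }  = { α, β, γ }ᶜ
  { α, δ }  = { β, γ }ᶜ
  (now 14)
Pass 4. New:
  { α, β }  = { β } ∪ { α }
  { γ, δ }  = { γ } ∪ { δ }
  (now 16)
Pass 5: already closed under ᶜ and ∪.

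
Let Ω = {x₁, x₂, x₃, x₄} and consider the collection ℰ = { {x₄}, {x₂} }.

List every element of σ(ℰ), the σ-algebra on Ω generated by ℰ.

Answer: σ(ℰ) = { {}, {x₂}, {x₄}, {x₁, x₃}, {x₂, x₄}, {x₁, x₂, x₃}, {x₁, x₃, x₄}, Ω }

Working:
Seed the family with ℰ together with ∅ and Ω: { {}, {x₂}, {x₄}, Ω }.
Iteration 1 adds 3:
  {x₂, x₄}  = {x₂} ∪ {x₄}
  {x₁, x₂, x₃}  = Ω∖{x₄}
  {x₁, x₃, x₄}  = Ω∖{x₂}
  [7 total]
Iteration 2 (1 new):
  {x₁, x₃}  = Ω∖{x₂, x₄}
  [8 total]
Iteration 3: already closed under ᶜ and ∪.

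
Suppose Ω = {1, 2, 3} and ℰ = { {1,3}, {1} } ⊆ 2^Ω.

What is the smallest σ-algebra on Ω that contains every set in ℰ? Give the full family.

Initial family (4 sets): { ∅, {1}, {1,3}, Ω }.
Pass 1 (2 new):
  {2}  = complement {1,3}
  {2,3}  = complement {1}
Pass 2. New:
  {1,2}  = {2} ∪ {1}
Pass 3: +1 →
  {3}  = complement {1,2}
Pass 4: no new sets; the family is a σ-algebra.

|σ(ℰ)| = 8.  σ(ℰ) = { ∅, {1}, {2}, {3}, {1,2}, {1,3}, {2,3}, Ω }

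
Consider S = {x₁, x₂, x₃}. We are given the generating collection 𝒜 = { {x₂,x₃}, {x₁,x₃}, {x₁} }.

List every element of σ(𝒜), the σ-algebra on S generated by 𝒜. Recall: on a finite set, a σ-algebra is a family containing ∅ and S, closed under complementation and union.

Begin from { ∅, {x₁}, {x₁,x₃}, {x₂,x₃}, S } (that is, 𝒜 plus ∅ and S).
Iteration 1 adds 1:
  {x₂}  = {x₁,x₃}ᶜ
  |family| = 6
Iteration 2 (1 new):
  {x₁,x₂}  = {x₂} ∪ {x₁}
  |family| = 7
Iteration 3 adds 1:
  {x₃}  = {x₁,x₂}ᶜ
  |family| = 8
Iteration 4: already closed under ᶜ and ∪.

Hence σ(𝒜) has 8 members: { ∅, {x₁}, {x₂}, {x₃}, {x₁,x₂}, {x₁,x₃}, {x₂,x₃}, S }.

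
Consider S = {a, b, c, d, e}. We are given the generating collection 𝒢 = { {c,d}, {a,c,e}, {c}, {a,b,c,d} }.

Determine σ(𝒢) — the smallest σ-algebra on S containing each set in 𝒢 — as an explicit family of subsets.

σ(𝒢) (32 sets): { ∅, {a}, {b}, {c}, {d}, {e}, {a,b}, {a,c}, {a,d}, {a,e}, {b,c}, {b,d}, {b,e}, {c,d}, {c,e}, {d,e}, {a,b,c}, {a,b,d}, {a,b,e}, {a,c,d}, {a,c,e}, {a,d,e}, {b,c,d}, {b,c,e}, {b,d,e}, {c,d,e}, {a,b,c,d}, {a,b,c,e}, {a,b,d,e}, {a,c,d,e}, {b,c,d,e}, S }

Check:
Take S₀ = 𝒢 ∪ {∅, S} = { ∅, {c}, {c,d}, {a,c,e}, {a,b,c,d}, S }.
Iteration 1 adds 5:
  {e}  = {a,b,c,d}ᶜ
  {b,d}  = {a,c,e}ᶜ
  {a,b,e}  = {c,d}ᶜ
  {a,b,d,e}  = {c}ᶜ
  {a,c,d,e}  = {c,d} ∪ {a,c,e}
  |family| = 11
Iteration 2. New:
  {b}  = {a,c,d,e}ᶜ
  {c,e}  = {e} ∪ {c}
  {b,c,d}  = {c,d} ∪ {b,d}
  {b,d,e}  = {e} ∪ {b,d}
  {c,d,e}  = {c,d} ∪ {e}
  {a,b,c,e}  = {a,c,e} ∪ {a,b,e}
  |family| = 17
Iteration 3: 9 new —
  {d}  = {a,b,c,e}ᶜ
  {a,b}  = {c,d,e}ᶜ
  {a,c}  = {b,d,e}ᶜ
  {a,e}  = {b,c,d}ᶜ
  {b,c}  = {c} ∪ {b}
  {b,e}  = {b} ∪ {e}
  {a,b,d}  = {c,e}ᶜ
  {b,c,e}  = {b} ∪ {c,e}
  {b,c,d,e}  = {c} ∪ {b,d,e}
  |family| = 26
Iteration 4. New:
  {a}  = {b,c,d,e}ᶜ
  {a,d}  = {b,c,e}ᶜ
  {d,e}  = {e} ∪ {d}
  {a,b,c}  = {a,b} ∪ {c}
  {a,c,d}  = {b,e}ᶜ
  {a,d,e}  = {b,c}ᶜ
  |family| = 32
Iteration 5 adds nothing — fixpoint reached.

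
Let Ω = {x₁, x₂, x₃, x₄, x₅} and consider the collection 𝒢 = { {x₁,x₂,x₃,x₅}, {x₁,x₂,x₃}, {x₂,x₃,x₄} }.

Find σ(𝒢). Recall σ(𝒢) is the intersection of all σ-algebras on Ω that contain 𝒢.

Begin from { {}, {x₁,x₂,x₃}, {x₂,x₃,x₄}, {x₁,x₂,x₃,x₅}, Ω } (that is, 𝒢 plus ∅ and Ω).
Step 1. New:
  {x₄}  = {x₁,x₂,x₃,x₅}ᶜ
  {x₁,x₅}  = {x₂,x₃,x₄}ᶜ
  {x₄,x₅}  = {x₁,x₂,x₃}ᶜ
  {x₁,x₂,x₃,x₄}  = {x₁,x₂,x₃} ∪ {x₂,x₃,x₄}
  |family| = 9
Step 2: 3 new —
  {x₅}  = {x₁,x₂,x₃,x₄}ᶜ
  {x₁,x₄,x₅}  = {x₄,x₅} ∪ {x₁,x₅}
  {x₂,x₃,x₄,x₅}  = {x₂,x₃,x₄} ∪ {x₄,x₅}
  |family| = 12
Step 3 (2 new):
  {x₁}  = {x₂,x₃,x₄,x₅}ᶜ
  {x₂,x₃}  = {x₁,x₄,x₅}ᶜ
  |family| = 14
Step 4: 2 new —
  {x₁,x₄}  = {x₄} ∪ {x₁}
  {x₂,x₃,x₅}  = {x₂,x₃} ∪ {x₅}
  |family| = 16
Step 5: already closed under ᶜ and ∪.

Hence σ(𝒢) has 16 members: { {}, {x₁}, {x₄}, {x₅}, {x₁,x₄}, {x₁,x₅}, {x₂,x₃}, {x₄,x₅}, {x₁,x₂,x₃}, {x₁,x₄,x₅}, {x₂,x₃,x₄}, {x₂,x₃,x₅}, {x₁,x₂,x₃,x₄}, {x₁,x₂,x₃,x₅}, {x₂,x₃,x₄,x₅}, Ω }.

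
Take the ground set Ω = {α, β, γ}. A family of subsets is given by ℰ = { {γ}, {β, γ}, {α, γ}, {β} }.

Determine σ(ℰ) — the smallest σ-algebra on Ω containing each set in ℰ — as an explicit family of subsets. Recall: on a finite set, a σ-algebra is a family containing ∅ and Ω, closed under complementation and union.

Initial family (6 sets): { {}, {β}, {γ}, {α, γ}, {β, γ}, Ω }.
Pass 1. New:
  {α}  = complement {β, γ}
  {α, β}  = complement {γ}
  [8 total]
Pass 2: closed — nothing new.

Therefore σ(ℰ) = { {}, {α}, {β}, {γ}, {α, β}, {α, γ}, {β, γ}, Ω } (|σ(ℰ)| = 8).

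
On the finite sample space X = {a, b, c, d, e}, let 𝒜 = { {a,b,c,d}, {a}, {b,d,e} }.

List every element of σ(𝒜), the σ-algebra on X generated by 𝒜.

Take S₀ = 𝒜 ∪ {∅, X} = { {}, {a}, {b,d,e}, {a,b,c,d}, X }.
Step 1: 4 new —
  {e}  = X∖{a,b,c,d}
  {a,c}  = X∖{b,d,e}
  {a,b,d,e}  = {b,d,e} ∪ {a}
  {b,c,d,e}  = X∖{a}
  (now 9)
Step 2 (3 new):
  {c}  = X∖{a,b,d,e}
  {a,e}  = {e} ∪ {a}
  {a,c,e}  = {e} ∪ {a,c}
  (now 12)
Step 3: +3 →
  {b,d}  = X∖{a,c,e}
  {c,e}  = {c} ∪ {e}
  {b,c,d}  = X∖{a,e}
  (now 15)
Step 4. New:
  {a,b,d}  = X∖{c,e}
  (now 16)
Step 5: no new sets; the family is a σ-algebra.

Therefore σ(𝒜) = { {}, {a}, {c}, {e}, {a,c}, {a,e}, {b,d}, {c,e}, {a,b,d}, {a,c,e}, {b,c,d}, {b,d,e}, {a,b,c,d}, {a,b,d,e}, {b,c,d,e}, X } (|σ(𝒜)| = 16).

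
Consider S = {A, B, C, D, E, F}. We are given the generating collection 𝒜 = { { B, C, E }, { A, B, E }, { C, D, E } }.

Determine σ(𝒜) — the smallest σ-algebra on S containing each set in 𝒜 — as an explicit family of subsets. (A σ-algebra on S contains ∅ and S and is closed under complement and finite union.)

Start: 𝒜 ∪ {∅, S} = { {}, { A, B, E }, { B, C, E }, { C, D, E }, S }.
Round 1 adds 6:
  { A, B, F }  = { C, D, E }ᶜ
  { A, D, F }  = { B, C, E }ᶜ
  { C, D, F }  = { A, B, E }ᶜ
  { A, B, C, E }  = { A, B, E } ∪ { B, C, E }
  { B, C, D, E }  = { C, D, E } ∪ { B, C, E }
  { A, B, C, D, E }  = { A, B, E } ∪ { C, D, E }
  — 11 sets.
Round 2: 12 new —
  { F }  = { A, B, C, D, E }ᶜ
  { A, F }  = { B, C, D, E }ᶜ
  { D, F }  = { A, B, C, E }ᶜ
  { A, B, D, F }  = { A, D, F } ∪ { A, B, F }
  { A, B, E, F }  = { A, B, E } ∪ { A, B, F }
  { A, C, D, F }  = { A, D, F } ∪ { C, D, F }
  { C, D, E, F }  = { C, D, E } ∪ { C, D, F }
  { A, B, C, D, F }  = { C, D, F } ∪ { A, B, F }
  { A, B, C, E, F }  = { B, C, E } ∪ { A, B, F }
  { A, B, D, E, F }  = { A, D, F } ∪ { A, B, E }
  { A, C, D, E, F }  = { C, D, E } ∪ { A, D, F }
  { B, C, D, E, F }  = { B, C, D, E } ∪ { C, D, F }
  — 23 sets.
Round 3. New:
  { A }  = { B, C, D, E, F }ᶜ
  { B }  = { A, C, D, E, F }ᶜ
  { C }  = { A, B, D, E, F }ᶜ
  { D }  = { A, B, C, E, F }ᶜ
  { E }  = { A, B, C, D, F }ᶜ
  { A, B }  = { C, D, E, F }ᶜ
  { B, E }  = { A, C, D, F }ᶜ
  { C, D }  = { A, B, E, F }ᶜ
  { C, E }  = { A, B, D, F }ᶜ
  { B, C, E, F }  = { F } ∪ { B, C, E }
  — 33 sets.
Round 4. New:
  { A, C }  = { A } ∪ { C }
  { A, D }  = { B, C, E, F }ᶜ
  { A, E }  = { A } ∪ { E }
  { B, C }  = { B } ∪ { C }
  { B, D }  = { B } ∪ { D }
  { B, F }  = { B } ∪ { F }
  { C, F }  = { F } ∪ { C }
  { D, E }  = { E } ∪ { D }
  { E, F }  = { F } ∪ { E }
  { A, B, C }  = { A, B } ∪ { C }
  { A, B, D }  = { A, B } ∪ { D }
  { A, C, D }  = { C, D } ∪ { A }
  { A, C, E }  = { A } ∪ { C, E }
  { A, C, F }  = { A, F } ∪ { C }
  { A, E, F }  = { A, F } ∪ { E }
  { B, C, D }  = { C, D } ∪ { B }
  { B, D, E }  = { B, E } ∪ { D }
  { B, D, F }  = { B } ∪ { D, F }
  { B, E, F }  = { B, E } ∪ { F }
  { C, E, F }  = { F } ∪ { C, E }
  { D, E, F }  = { E } ∪ { D, F }
  { A, B, C, D }  = { C, D } ∪ { A, B }
  { A, B, C, F }  = { C } ∪ { A, B, F }
  { A, B, D, E }  = { A, B, E } ∪ { D }
  { A, C, D, E }  = { C, D, E } ∪ { A }
  { A, C, E, F }  = { A, F } ∪ { C, E }
  { A, D, E, F }  = { A, D, F } ∪ { E }
  { B, C, D, F }  = { B } ∪ { C, D, F }
  { B, D, E, F }  = { B, E } ∪ { D, F }
  — 62 sets.
Round 5: 2 new —
  { A, D, E }  = { D, E } ∪ { A, D }
  { B, C, F }  = { B } ∪ { C, F }
  — 64 sets.
Round 6: closed — nothing new.

Hence σ(𝒜) has 64 members: { {}, { A }, { B }, { C }, { D }, { E }, { F }, { A, B }, { A, C }, { A, D }, { A, E }, { A, F }, { B, C }, { B, D }, { B, E }, { B, F }, { C, D }, { C, E }, { C, F }, { D, E }, { D, F }, { E, F }, { A, B, C }, { A, B, D }, { A, B, E }, { A, B, F }, { A, C, D }, { A, C, E }, { A, C, F }, { A, D, E }, { A, D, F }, { A, E, F }, { B, C, D }, { B, C, E }, { B, C, F }, { B, D, E }, { B, D, F }, { B, E, F }, { C, D, E }, { C, D, F }, { C, E, F }, { D, E, F }, { A, B, C, D }, { A, B, C, E }, { A, B, C, F }, { A, B, D, E }, { A, B, D, F }, { A, B, E, F }, { A, C, D, E }, { A, C, D, F }, { A, C, E, F }, { A, D, E, F }, { B, C, D, E }, { B, C, D, F }, { B, C, E, F }, { B, D, E, F }, { C, D, E, F }, { A, B, C, D, E }, { A, B, C, D, F }, { A, B, C, E, F }, { A, B, D, E, F }, { A, C, D, E, F }, { B, C, D, E, F }, S }.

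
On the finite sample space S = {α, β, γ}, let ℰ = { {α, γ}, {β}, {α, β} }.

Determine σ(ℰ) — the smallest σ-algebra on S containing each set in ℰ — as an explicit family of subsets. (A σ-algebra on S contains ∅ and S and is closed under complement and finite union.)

Seed the family with ℰ together with ∅ and S: { ∅, {β}, {α, β}, {α, γ}, S }.
Pass 1: 1 new —
  {γ}  = complement {α, β}
  (now 6)
Pass 2: +1 →
  {β, γ}  = {γ} ∪ {β}
  (now 7)
Pass 3 (1 new):
  {α}  = complement {β, γ}
  (now 8)
Pass 4: closed — nothing new.

|σ(ℰ)| = 8.  σ(ℰ) = { ∅, {α}, {β}, {γ}, {α, β}, {α, γ}, {β, γ}, S }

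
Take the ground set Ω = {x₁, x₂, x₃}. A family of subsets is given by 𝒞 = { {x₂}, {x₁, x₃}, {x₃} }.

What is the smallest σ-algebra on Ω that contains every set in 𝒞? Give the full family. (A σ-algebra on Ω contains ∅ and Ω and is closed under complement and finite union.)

Start: 𝒞 ∪ {∅, Ω} = { {}, {x₂}, {x₃}, {x₁, x₃}, Ω }.
Round 1 adds 2:
  {x₁, x₂}  = {x₃}ᶜ
  {x₂, x₃}  = {x₃} ∪ {x₂}
  |family| = 7
Round 2: +1 →
  {x₁}  = {x₂, x₃}ᶜ
  |family| = 8
Round 3: closed — nothing new.

Hence σ(𝒞) has 8 members: { {}, {x₁}, {x₂}, {x₃}, {x₁, x₂}, {x₁, x₃}, {x₂, x₃}, Ω }.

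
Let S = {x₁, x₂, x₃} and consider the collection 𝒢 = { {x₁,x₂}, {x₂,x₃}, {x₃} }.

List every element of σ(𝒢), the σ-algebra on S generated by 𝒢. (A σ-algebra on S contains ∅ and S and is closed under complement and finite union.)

Start: 𝒢 ∪ {∅, S} = { {}, {x₃}, {x₁,x₂}, {x₂,x₃}, S }.
Step 1 adds 1:
  {x₁}  = {x₂,x₃}ᶜ
  — 6 sets.
Step 2: +1 →
  {x₁,x₃}  = {x₃} ∪ {x₁}
  — 7 sets.
Step 3: 1 new —
  {x₂}  = {x₁,x₃}ᶜ
  — 8 sets.
Step 4: already closed under ᶜ and ∪.

σ(𝒢) = { {}, {x₁}, {x₂}, {x₃}, {x₁,x₂}, {x₁,x₃}, {x₂,x₃}, S }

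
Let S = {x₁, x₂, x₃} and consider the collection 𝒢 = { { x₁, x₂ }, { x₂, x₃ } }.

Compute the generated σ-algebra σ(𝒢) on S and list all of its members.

σ(𝒢) = { ∅, { x₁ }, { x₂ }, { x₃ }, { x₁, x₂ }, { x₁, x₃ }, { x₂, x₃ }, S }

Check:
Initial family (4 sets): { ∅, { x₁, x₂ }, { x₂, x₃ }, S }.
Step 1: 2 new —
  { x₁ }  = complement { x₂, x₃ }
  { x₃ }  = complement { x₁, x₂ }
  |family| = 6
Step 2: +1 →
  { x₁, x₃ }  = { x₃ } ∪ { x₁ }
  |family| = 7
Step 3: +1 →
  { x₂ }  = complement { x₁, x₃ }
  |family| = 8
Step 4: stable.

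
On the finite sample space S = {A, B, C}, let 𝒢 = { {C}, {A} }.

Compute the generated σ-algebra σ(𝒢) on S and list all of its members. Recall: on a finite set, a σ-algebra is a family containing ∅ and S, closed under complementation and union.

σ(𝒢) (8 sets): { {}, {A}, {B}, {C}, {A,B}, {A,C}, {B,C}, S }

Check:
Start: 𝒢 ∪ {∅, S} = { {}, {A}, {C}, S }.
Iteration 1 adds 3:
  {A,B}  = S∖{C}
  {A,C}  = {C} ∪ {A}
  {B,C}  = S∖{A}
  |family| = 7
Iteration 2 (1 new):
  {B}  = S∖{A,C}
  |family| = 8
Iteration 3: already closed under ᶜ and ∪.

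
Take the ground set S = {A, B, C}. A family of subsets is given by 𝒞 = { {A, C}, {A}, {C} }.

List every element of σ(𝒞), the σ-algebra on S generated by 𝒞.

Initial family (5 sets): { {}, {A}, {C}, {A, C}, S }.
Round 1. New:
  {B}  = {A, C}ᶜ
  {A, B}  = {C}ᶜ
  {B, C}  = {A}ᶜ
  |family| = 8
Round 2: no new sets; the family is a σ-algebra.

σ(𝒞) = { {}, {A}, {B}, {C}, {A, B}, {A, C}, {B, C}, S }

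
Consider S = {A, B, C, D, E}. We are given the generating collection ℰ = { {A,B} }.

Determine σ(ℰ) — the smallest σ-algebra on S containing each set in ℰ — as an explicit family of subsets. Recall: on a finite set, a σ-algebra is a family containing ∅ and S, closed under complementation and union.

|σ(ℰ)| = 4.  σ(ℰ) = { ∅, {A,B}, {C,D,E}, S }

Working:
Start: ℰ ∪ {∅, S} = { ∅, {A,B}, S }.
Round 1: +1 →
  {C,D,E}  = {A,B}ᶜ
  |family| = 4
Round 2: closed — nothing new.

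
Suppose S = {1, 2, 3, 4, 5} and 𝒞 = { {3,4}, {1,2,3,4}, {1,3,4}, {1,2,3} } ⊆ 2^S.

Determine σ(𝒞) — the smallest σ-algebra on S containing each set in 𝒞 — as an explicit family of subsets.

σ(𝒞) (32 sets): { {}, {1}, {2}, {3}, {4}, {5}, {1,2}, {1,3}, {1,4}, {1,5}, {2,3}, {2,4}, {2,5}, {3,4}, {3,5}, {4,5}, {1,2,3}, {1,2,4}, {1,2,5}, {1,3,4}, {1,3,5}, {1,4,5}, {2,3,4}, {2,3,5}, {2,4,5}, {3,4,5}, {1,2,3,4}, {1,2,3,5}, {1,2,4,5}, {1,3,4,5}, {2,3,4,5}, S }

Derivation:
Seed the family with 𝒞 together with ∅ and S: { {}, {3,4}, {1,2,3}, {1,3,4}, {1,2,3,4}, S }.
Round 1: +4 →
  {5}  = {1,2,3,4}ᶜ
  {2,5}  = {1,3,4}ᶜ
  {4,5}  = {1,2,3}ᶜ
  {1,2,5}  = {3,4}ᶜ
Round 2 adds 6:
  {2,4,5}  = {2,5} ∪ {4,5}
  {3,4,5}  = {3,4} ∪ {5}
  {1,2,3,5}  = {2,5} ∪ {1,2,3}
  {1,2,4,5}  = {4,5} ∪ {1,2,5}
  {1,3,4,5}  = {5} ∪ {1,3,4}
  {2,3,4,5}  = {2,5} ∪ {3,4}
Round 3 (6 new):
  {1}  = {2,3,4,5}ᶜ
  {2}  = {1,3,4,5}ᶜ
  {3}  = {1,2,4,5}ᶜ
  {4}  = {1,2,3,5}ᶜ
  {1,2}  = {3,4,5}ᶜ
  {1,3}  = {2,4,5}ᶜ
Round 4 (10 new):
  {1,4}  = {4} ∪ {1}
  {1,5}  = {5} ∪ {1}
  {2,3}  = {2} ∪ {3}
  {2,4}  = {2} ∪ {4}
  {3,5}  = {5} ∪ {3}
  {1,2,4}  = {1,2} ∪ {4}
  {1,3,5}  = {5} ∪ {1,3}
  {1,4,5}  = {4,5} ∪ {1}
  {2,3,4}  = {3,4} ∪ {2}
  {2,3,5}  = {2,5} ∪ {3}
After Round 5 the family is unchanged; done.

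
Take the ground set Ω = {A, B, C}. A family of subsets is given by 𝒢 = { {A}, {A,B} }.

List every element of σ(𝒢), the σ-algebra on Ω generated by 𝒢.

|σ(𝒢)| = 8.  σ(𝒢) = { {}, {A}, {B}, {C}, {A,B}, {A,C}, {B,C}, Ω }

Working:
Initial family (4 sets): { {}, {A}, {A,B}, Ω }.
Round 1 adds 2:
  {C}  = complement {A,B}
  {B,C}  = complement {A}
  |family| = 6
Round 2: +1 →
  {A,C}  = {C} ∪ {A}
  |family| = 7
Round 3. New:
  {B}  = complement {A,C}
  |family| = 8
Round 4: closed — nothing new.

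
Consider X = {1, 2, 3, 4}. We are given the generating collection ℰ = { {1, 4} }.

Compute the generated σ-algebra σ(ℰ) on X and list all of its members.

Start: ℰ ∪ {∅, X} = { {}, {1, 4}, X }.
Iteration 1 (1 new):
  {2, 3}  = ᶜ of {1, 4}
  |family| = 4
After Iteration 2 the family is unchanged; done.

|σ(ℰ)| = 4.  σ(ℰ) = { {}, {1, 4}, {2, 3}, X }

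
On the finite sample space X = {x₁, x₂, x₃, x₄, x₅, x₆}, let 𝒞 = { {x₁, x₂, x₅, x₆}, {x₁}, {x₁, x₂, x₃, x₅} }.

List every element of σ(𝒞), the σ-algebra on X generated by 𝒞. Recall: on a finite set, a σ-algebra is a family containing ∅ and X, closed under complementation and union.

Begin from { ∅, {x₁}, {x₁, x₂, x₃, x₅}, {x₁, x₂, x₅, x₆}, X } (that is, 𝒞 plus ∅ and X).
Iteration 1: 4 new —
  {x₃, x₄}  = ᶜ of {x₁, x₂, x₅, x₆}
  {x₄, x₆}  = ᶜ of {x₁, x₂, x₃, x₅}
  {x₁, x₂, x₃, x₅, x₆}  = {x₁, x₂, x₃, x₅} ∪ {x₁, x₂, x₅, x₆}
  {x₂, x₃, x₄, x₅, x₆}  = ᶜ of {x₁}
Iteration 2. New:
  {x₄}  = ᶜ of {x₁, x₂, x₃, x₅, x₆}
  {x₁, x₃, x₄}  = {x₃, x₄} ∪ {x₁}
  {x₁, x₄, x₆}  = {x₁} ∪ {x₄, x₆}
  {x₃, x₄, x₆}  = {x₃, x₄} ∪ {x₄, x₆}
  {x₁, x₂, x₃, x₄, x₅}  = {x₃, x₄} ∪ {x₁, x₂, x₃, x₅}
  {x₁, x₂, x₄, x₅, x₆}  = {x₄, x₆} ∪ {x₁, x₂, x₅, x₆}
Iteration 3 adds 7:
  {x₃}  = ᶜ of {x₁, x₂, x₄, x₅, x₆}
  {x₆}  = ᶜ of {x₁, x₂, x₃, x₄, x₅}
  {x₁, x₄}  = {x₄} ∪ {x₁}
  {x₁, x₂, x₅}  = ᶜ of {x₃, x₄, x₆}
  {x₂, x₃, x₅}  = ᶜ of {x₁, x₄, x₆}
  {x₂, x₅, x₆}  = ᶜ of {x₁, x₃, x₄}
  {x₁, x₃, x₄, x₆}  = {x₃, x₄} ∪ {x₁, x₄, x₆}
Iteration 4: +8 →
  {x₁, x₃}  = {x₃} ∪ {x₁}
  {x₁, x₆}  = {x₆} ∪ {x₁}
  {x₂, x₅}  = ᶜ of {x₁, x₃, x₄, x₆}
  {x₃, x₆}  = {x₆} ∪ {x₃}
  {x₁, x₂, x₄, x₅}  = {x₁, x₄} ∪ {x₁, x₂, x₅}
  {x₂, x₃, x₄, x₅}  = {x₃, x₄} ∪ {x₂, x₃, x₅}
  {x₂, x₃, x₅, x₆}  = ᶜ of {x₁, x₄}
  {x₂, x₄, x₅, x₆}  = {x₄, x₆} ∪ {x₂, x₅, x₆}
Iteration 5: 2 new —
  {x₁, x₃, x₆}  = {x₁} ∪ {x₃, x₆}
  {x₂, x₄, x₅}  = {x₂, x₅} ∪ {x₄}
Iteration 6: closed — nothing new.

σ(𝒞) = { ∅, {x₁}, {x₃}, {x₄}, {x₆}, {x₁, x₃}, {x₁, x₄}, {x₁, x₆}, {x₂, x₅}, {x₃, x₄}, {x₃, x₆}, {x₄, x₆}, {x₁, x₂, x₅}, {x₁, x₃, x₄}, {x₁, x₃, x₆}, {x₁, x₄, x₆}, {x₂, x₃, x₅}, {x₂, x₄, x₅}, {x₂, x₅, x₆}, {x₃, x₄, x₆}, {x₁, x₂, x₃, x₅}, {x₁, x₂, x₄, x₅}, {x₁, x₂, x₅, x₆}, {x₁, x₃, x₄, x₆}, {x₂, x₃, x₄, x₅}, {x₂, x₃, x₅, x₆}, {x₂, x₄, x₅, x₆}, {x₁, x₂, x₃, x₄, x₅}, {x₁, x₂, x₃, x₅, x₆}, {x₁, x₂, x₄, x₅, x₆}, {x₂, x₃, x₄, x₅, x₆}, X }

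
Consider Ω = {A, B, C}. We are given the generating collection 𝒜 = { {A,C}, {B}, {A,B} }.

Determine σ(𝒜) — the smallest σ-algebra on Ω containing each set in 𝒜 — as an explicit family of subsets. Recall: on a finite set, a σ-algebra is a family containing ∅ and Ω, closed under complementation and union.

Seed the family with 𝒜 together with ∅ and Ω: { {}, {B}, {A,B}, {A,C}, Ω }.
Step 1: +1 →
  {C}  = Ω∖{A,B}
  [6 total]
Step 2 adds 1:
  {B,C}  = {C} ∪ {B}
  [7 total]
Step 3: +1 →
  {A}  = Ω∖{B,C}
  [8 total]
Step 4: closed — nothing new.

|σ(𝒜)| = 8.  σ(𝒜) = { {}, {A}, {B}, {C}, {A,B}, {A,C}, {B,C}, Ω }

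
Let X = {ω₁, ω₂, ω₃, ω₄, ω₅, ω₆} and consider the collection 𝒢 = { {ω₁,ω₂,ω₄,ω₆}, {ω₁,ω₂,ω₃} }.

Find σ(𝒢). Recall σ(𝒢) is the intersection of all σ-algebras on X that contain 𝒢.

Answer: σ(𝒢) = { {}, {ω₃}, {ω₅}, {ω₁,ω₂}, {ω₃,ω₅}, {ω₄,ω₆}, {ω₁,ω₂,ω₃}, {ω₁,ω₂,ω₅}, {ω₃,ω₄,ω₆}, {ω₄,ω₅,ω₆}, {ω₁,ω₂,ω₃,ω₅}, {ω₁,ω₂,ω₄,ω₆}, {ω₃,ω₄,ω₅,ω₆}, {ω₁,ω₂,ω₃,ω₄,ω₆}, {ω₁,ω₂,ω₄,ω₅,ω₆}, X }

Working:
Take S₀ = 𝒢 ∪ {∅, X} = { {}, {ω₁,ω₂,ω₃}, {ω₁,ω₂,ω₄,ω₆}, X }.
Step 1 (3 new):
  {ω₃,ω₅}  = complement {ω₁,ω₂,ω₄,ω₆}
  {ω₄,ω₅,ω₆}  = complement {ω₁,ω₂,ω₃}
  {ω₁,ω₂,ω₃,ω₄,ω₆}  = {ω₁,ω₂,ω₃} ∪ {ω₁,ω₂,ω₄,ω₆}
  [7 total]
Step 2. New:
  {ω₅}  = complement {ω₁,ω₂,ω₃,ω₄,ω₆}
  {ω₁,ω₂,ω₃,ω₅}  = {ω₁,ω₂,ω₃} ∪ {ω₃,ω₅}
  {ω₃,ω₄,ω₅,ω₆}  = {ω₃,ω₅} ∪ {ω₄,ω₅,ω₆}
  {ω₁,ω₂,ω₄,ω₅,ω₆}  = {ω₁,ω₂,ω₄,ω₆} ∪ {ω₄,ω₅,ω₆}
  [11 total]
Step 3. New:
  {ω₃}  = complement {ω₁,ω₂,ω₄,ω₅,ω₆}
  {ω₁,ω₂}  = complement {ω₃,ω₄,ω₅,ω₆}
  {ω₄,ω₆}  = complement {ω₁,ω₂,ω₃,ω₅}
  [14 total]
Step 4. New:
  {ω₁,ω₂,ω₅}  = {ω₁,ω₂} ∪ {ω₅}
  {ω₃,ω₄,ω₆}  = {ω₃} ∪ {ω₄,ω₆}
  [16 total]
Step 5: closed — nothing new.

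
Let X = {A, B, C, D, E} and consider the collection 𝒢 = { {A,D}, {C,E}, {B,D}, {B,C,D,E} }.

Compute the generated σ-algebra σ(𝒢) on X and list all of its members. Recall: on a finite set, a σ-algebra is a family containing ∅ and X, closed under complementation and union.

Answer: σ(𝒢) = { {}, {A}, {B}, {D}, {A,B}, {A,D}, {B,D}, {C,E}, {A,B,D}, {A,C,E}, {B,C,E}, {C,D,E}, {A,B,C,E}, {A,C,D,E}, {B,C,D,E}, X }

Working:
Begin from { {}, {A,D}, {B,D}, {C,E}, {B,C,D,E}, X } (that is, 𝒢 plus ∅ and X).
Round 1 adds 5:
  {A}  = X∖{B,C,D,E}
  {A,B,D}  = X∖{C,E}
  {A,C,E}  = X∖{B,D}
  {B,C,E}  = X∖{A,D}
  {A,C,D,E}  = {A,D} ∪ {C,E}
  (now 11)
Round 2 adds 2:
  {B}  = X∖{A,C,D,E}
  {A,B,C,E}  = {A,C,E} ∪ {B,C,E}
  (now 13)
Round 3. New:
  {D}  = X∖{A,B,C,E}
  {A,B}  = {B} ∪ {A}
  (now 15)
Round 4: +1 →
  {C,D,E}  = X∖{A,B}
  (now 16)
Round 5: no new sets; the family is a σ-algebra.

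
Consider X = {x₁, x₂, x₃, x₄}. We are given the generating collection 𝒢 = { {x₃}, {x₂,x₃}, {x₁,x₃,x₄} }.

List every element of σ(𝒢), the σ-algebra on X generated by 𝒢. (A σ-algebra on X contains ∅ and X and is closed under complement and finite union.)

Initial family (5 sets): { ∅, {x₃}, {x₂,x₃}, {x₁,x₃,x₄}, X }.
Iteration 1 (3 new):
  {x₂}  = complement {x₁,x₃,x₄}
  {x₁,x₄}  = complement {x₂,x₃}
  {x₁,x₂,x₄}  = complement {x₃}
  |family| = 8
Iteration 2: no new sets; the family is a σ-algebra.

|σ(𝒢)| = 8.  σ(𝒢) = { ∅, {x₂}, {x₃}, {x₁,x₄}, {x₂,x₃}, {x₁,x₂,x₄}, {x₁,x₃,x₄}, X }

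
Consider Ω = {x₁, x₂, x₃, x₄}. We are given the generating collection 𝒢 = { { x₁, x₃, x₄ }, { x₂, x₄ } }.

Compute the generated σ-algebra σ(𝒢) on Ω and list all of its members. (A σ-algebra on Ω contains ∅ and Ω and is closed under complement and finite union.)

Begin from { {}, { x₂, x₄ }, { x₁, x₃, x₄ }, Ω } (that is, 𝒢 plus ∅ and Ω).
Round 1. New:
  { x₂ }  = Ω∖{ x₁, x₃, x₄ }
  { x₁, x₃ }  = Ω∖{ x₂, x₄ }
Round 2 (1 new):
  { x₁, x₂, x₃ }  = { x₁, x₃ } ∪ { x₂ }
Round 3: +1 →
  { x₄ }  = Ω∖{ x₁, x₂, x₃ }
Round 4: closed — nothing new.

|σ(𝒢)| = 8.  σ(𝒢) = { {}, { x₂ }, { x₄ }, { x₁, x₃ }, { x₂, x₄ }, { x₁, x₂, x₃ }, { x₁, x₃, x₄ }, Ω }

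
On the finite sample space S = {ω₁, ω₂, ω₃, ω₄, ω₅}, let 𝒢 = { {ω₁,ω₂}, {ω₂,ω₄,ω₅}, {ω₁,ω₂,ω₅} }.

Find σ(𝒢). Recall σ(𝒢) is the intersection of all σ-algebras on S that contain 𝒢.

Initial family (5 sets): { {}, {ω₁,ω₂}, {ω₁,ω₂,ω₅}, {ω₂,ω₄,ω₅}, S }.
Iteration 1: +4 →
  {ω₁,ω₃}  = complement {ω₂,ω₄,ω₅}
  {ω₃,ω₄}  = complement {ω₁,ω₂,ω₅}
  {ω₃,ω₄,ω₅}  = complement {ω₁,ω₂}
  {ω₁,ω₂,ω₄,ω₅}  = {ω₁,ω₂,ω₅} ∪ {ω₂,ω₄,ω₅}
  (now 9)
Iteration 2 adds 7:
  {ω₃}  = complement {ω₁,ω₂,ω₄,ω₅}
  {ω₁,ω₂,ω₃}  = {ω₁,ω₂} ∪ {ω₁,ω₃}
  {ω₁,ω₃,ω₄}  = {ω₃,ω₄} ∪ {ω₁,ω₃}
  {ω₁,ω₂,ω₃,ω₄}  = {ω₃,ω₄} ∪ {ω₁,ω₂}
  {ω₁,ω₂,ω₃,ω₅}  = {ω₁,ω₂,ω₅} ∪ {ω₁,ω₃}
  {ω₁,ω₃,ω₄,ω₅}  = {ω₃,ω₄,ω₅} ∪ {ω₁,ω₃}
  {ω₂,ω₃,ω₄,ω₅}  = {ω₃,ω₄,ω₅} ∪ {ω₂,ω₄,ω₅}
  (now 16)
Iteration 3: +6 →
  {ω₁}  = complement {ω₂,ω₃,ω₄,ω₅}
  {ω₂}  = complement {ω₁,ω₃,ω₄,ω₅}
  {ω₄}  = complement {ω₁,ω₂,ω₃,ω₅}
  {ω₅}  = complement {ω₁,ω₂,ω₃,ω₄}
  {ω₂,ω₅}  = complement {ω₁,ω₃,ω₄}
  {ω₄,ω₅}  = complement {ω₁,ω₂,ω₃}
  (now 22)
Iteration 4. New:
  {ω₁,ω₄}  = {ω₄} ∪ {ω₁}
  {ω₁,ω₅}  = {ω₅} ∪ {ω₁}
  {ω₂,ω₃}  = {ω₂} ∪ {ω₃}
  {ω₂,ω₄}  = {ω₂} ∪ {ω₄}
  {ω₃,ω₅}  = {ω₅} ∪ {ω₃}
  {ω₁,ω₂,ω₄}  = {ω₁,ω₂} ∪ {ω₄}
  {ω₁,ω₃,ω₅}  = {ω₅} ∪ {ω₁,ω₃}
  {ω₁,ω₄,ω₅}  = {ω₄,ω₅} ∪ {ω₁}
  {ω₂,ω₃,ω₄}  = {ω₃,ω₄} ∪ {ω₂}
  {ω₂,ω₃,ω₅}  = {ω₂,ω₅} ∪ {ω₃}
  (now 32)
Iteration 5: no new sets; the family is a σ-algebra.

σ(𝒢) = { {}, {ω₁}, {ω₂}, {ω₃}, {ω₄}, {ω₅}, {ω₁,ω₂}, {ω₁,ω₃}, {ω₁,ω₄}, {ω₁,ω₅}, {ω₂,ω₃}, {ω₂,ω₄}, {ω₂,ω₅}, {ω₃,ω₄}, {ω₃,ω₅}, {ω₄,ω₅}, {ω₁,ω₂,ω₃}, {ω₁,ω₂,ω₄}, {ω₁,ω₂,ω₅}, {ω₁,ω₃,ω₄}, {ω₁,ω₃,ω₅}, {ω₁,ω₄,ω₅}, {ω₂,ω₃,ω₄}, {ω₂,ω₃,ω₅}, {ω₂,ω₄,ω₅}, {ω₃,ω₄,ω₅}, {ω₁,ω₂,ω₃,ω₄}, {ω₁,ω₂,ω₃,ω₅}, {ω₁,ω₂,ω₄,ω₅}, {ω₁,ω₃,ω₄,ω₅}, {ω₂,ω₃,ω₄,ω₅}, S }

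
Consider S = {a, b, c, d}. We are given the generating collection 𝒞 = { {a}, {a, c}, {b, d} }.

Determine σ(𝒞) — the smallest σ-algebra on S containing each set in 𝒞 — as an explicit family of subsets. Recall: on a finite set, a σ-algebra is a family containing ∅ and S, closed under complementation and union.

Begin from { ∅, {a}, {a, c}, {b, d}, S } (that is, 𝒞 plus ∅ and S).
Round 1: +2 →
  {a, b, d}  = {b, d} ∪ {a}
  {b, c, d}  = complement {a}
  — 7 sets.
Round 2 (1 new):
  {c}  = complement {a, b, d}
  — 8 sets.
Round 3: no new sets; the family is a σ-algebra.

Therefore σ(𝒞) = { ∅, {a}, {c}, {a, c}, {b, d}, {a, b, d}, {b, c, d}, S } (|σ(𝒞)| = 8).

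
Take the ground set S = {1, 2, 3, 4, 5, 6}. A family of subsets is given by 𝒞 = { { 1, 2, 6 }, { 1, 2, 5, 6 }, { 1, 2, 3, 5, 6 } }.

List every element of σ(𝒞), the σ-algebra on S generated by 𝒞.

|σ(𝒞)| = 16.  σ(𝒞) = { {}, { 3 }, { 4 }, { 5 }, { 3, 4 }, { 3, 5 }, { 4, 5 }, { 1, 2, 6 }, { 3, 4, 5 }, { 1, 2, 3, 6 }, { 1, 2, 4, 6 }, { 1, 2, 5, 6 }, { 1, 2, 3, 4, 6 }, { 1, 2, 3, 5, 6 }, { 1, 2, 4, 5, 6 }, S }

Check:
Begin from { {}, { 1, 2, 6 }, { 1, 2, 5, 6 }, { 1, 2, 3, 5, 6 }, S } (that is, 𝒞 plus ∅ and S).
Step 1: 3 new —
  { 4 }  = complement { 1, 2, 3, 5, 6 }
  { 3, 4 }  = complement { 1, 2, 5, 6 }
  { 3, 4, 5 }  = complement { 1, 2, 6 }
  — 8 sets.
Step 2 adds 3:
  { 1, 2, 4, 6 }  = { 4 } ∪ { 1, 2, 6 }
  { 1, 2, 3, 4, 6 }  = { 1, 2, 6 } ∪ { 3, 4 }
  { 1, 2, 4, 5, 6 }  = { 4 } ∪ { 1, 2, 5, 6 }
  — 11 sets.
Step 3: +3 →
  { 3 }  = complement { 1, 2, 4, 5, 6 }
  { 5 }  = complement { 1, 2, 3, 4, 6 }
  { 3, 5 }  = complement { 1, 2, 4, 6 }
  — 14 sets.
Step 4: +2 →
  { 4, 5 }  = { 4 } ∪ { 5 }
  { 1, 2, 3, 6 }  = { 3 } ∪ { 1, 2, 6 }
  — 16 sets.
Step 5: already closed under ᶜ and ∪.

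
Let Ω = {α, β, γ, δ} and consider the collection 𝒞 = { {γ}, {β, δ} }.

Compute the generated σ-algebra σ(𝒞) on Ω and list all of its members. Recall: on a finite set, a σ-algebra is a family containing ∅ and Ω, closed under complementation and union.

σ(𝒞) = { {}, {α}, {γ}, {α, γ}, {β, δ}, {α, β, δ}, {β, γ, δ}, Ω }

Working:
Initial family (4 sets): { {}, {γ}, {β, δ}, Ω }.
Iteration 1. New:
  {α, γ}  = Ω∖{β, δ}
  {α, β, δ}  = Ω∖{γ}
  {β, γ, δ}  = {γ} ∪ {β, δ}
  |family| = 7
Iteration 2 (1 new):
  {α}  = Ω∖{β, γ, δ}
  |family| = 8
Iteration 3: closed — nothing new.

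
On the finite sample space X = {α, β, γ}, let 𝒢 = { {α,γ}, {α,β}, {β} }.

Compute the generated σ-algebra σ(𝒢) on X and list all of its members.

Seed the family with 𝒢 together with ∅ and X: { {}, {β}, {α,β}, {α,γ}, X }.
Iteration 1. New:
  {γ}  = complement {α,β}
  (now 6)
Iteration 2: +1 →
  {β,γ}  = {γ} ∪ {β}
  (now 7)
Iteration 3 adds 1:
  {α}  = complement {β,γ}
  (now 8)
Iteration 4 adds nothing — fixpoint reached.

|σ(𝒢)| = 8.  σ(𝒢) = { {}, {α}, {β}, {γ}, {α,β}, {α,γ}, {β,γ}, X }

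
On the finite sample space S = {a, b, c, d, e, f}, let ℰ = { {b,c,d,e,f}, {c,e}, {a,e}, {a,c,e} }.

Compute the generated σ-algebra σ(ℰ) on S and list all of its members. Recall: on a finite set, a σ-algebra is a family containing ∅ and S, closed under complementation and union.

σ(ℰ) = { ∅, {a}, {c}, {e}, {a,c}, {a,e}, {c,e}, {a,c,e}, {b,d,f}, {a,b,d,f}, {b,c,d,f}, {b,d,e,f}, {a,b,c,d,f}, {a,b,d,e,f}, {b,c,d,e,f}, S }

Check:
Begin from { ∅, {a,e}, {c,e}, {a,c,e}, {b,c,d,e,f}, S } (that is, ℰ plus ∅ and S).
Round 1 (4 new):
  {a}  = complement {b,c,d,e,f}
  {b,d,f}  = complement {a,c,e}
  {a,b,d,f}  = complement {c,e}
  {b,c,d,f}  = complement {a,e}
Round 2: 2 new —
  {a,b,c,d,f}  = {a,b,d,f} ∪ {b,c,d,f}
  {a,b,d,e,f}  = {b,d,f} ∪ {a,e}
Round 3 adds 2:
  {c}  = complement {a,b,d,e,f}
  {e}  = complement {a,b,c,d,f}
Round 4 adds 2:
  {a,c}  = {c} ∪ {a}
  {b,d,e,f}  = {b,d,f} ∪ {e}
After Round 5 the family is unchanged; done.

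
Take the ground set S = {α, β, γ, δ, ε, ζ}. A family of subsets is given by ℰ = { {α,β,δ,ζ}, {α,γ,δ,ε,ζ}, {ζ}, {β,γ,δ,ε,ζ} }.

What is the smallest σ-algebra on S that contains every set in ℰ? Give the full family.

Begin from { {}, {ζ}, {α,β,δ,ζ}, {α,γ,δ,ε,ζ}, {β,γ,δ,ε,ζ}, S } (that is, ℰ plus ∅ and S).
Pass 1 (4 new):
  {α}  = S∖{β,γ,δ,ε,ζ}
  {β}  = S∖{α,γ,δ,ε,ζ}
  {γ,ε}  = S∖{α,β,δ,ζ}
  {α,β,γ,δ,ε}  = S∖{ζ}
  (now 10)
Pass 2: 6 new —
  {α,β}  = {β} ∪ {α}
  {α,ζ}  = {ζ} ∪ {α}
  {β,ζ}  = {β} ∪ {ζ}
  {α,γ,ε}  = {γ,ε} ∪ {α}
  {β,γ,ε}  = {β} ∪ {γ,ε}
  {γ,ε,ζ}  = {ζ} ∪ {γ,ε}
  (now 16)
Pass 3 adds 11:
  {α,β,δ}  = S∖{γ,ε,ζ}
  {α,β,ζ}  = {α,β} ∪ {α,ζ}
  {α,δ,ζ}  = S∖{β,γ,ε}
  {β,δ,ζ}  = S∖{α,γ,ε}
  {α,β,γ,ε}  = {β,γ,ε} ∪ {α,β}
  {α,γ,δ,ε}  = S∖{β,ζ}
  {α,γ,ε,ζ}  = {γ,ε,ζ} ∪ {α,ζ}
  {β,γ,δ,ε}  = S∖{α,ζ}
  {β,γ,ε,ζ}  = {β,γ,ε} ∪ {γ,ε,ζ}
  {γ,δ,ε,ζ}  = S∖{α,β}
  {α,β,γ,ε,ζ}  = {β,γ,ε} ∪ {α,ζ}
  (now 27)
Pass 4: +5 →
  {δ}  = S∖{α,β,γ,ε,ζ}
  {α,δ}  = S∖{β,γ,ε,ζ}
  {β,δ}  = S∖{α,γ,ε,ζ}
  {δ,ζ}  = S∖{α,β,γ,ε}
  {γ,δ,ε}  = S∖{α,β,ζ}
  (now 32)
Pass 5: closed — nothing new.

Hence σ(ℰ) has 32 members: { {}, {α}, {β}, {δ}, {ζ}, {α,β}, {α,δ}, {α,ζ}, {β,δ}, {β,ζ}, {γ,ε}, {δ,ζ}, {α,β,δ}, {α,β,ζ}, {α,γ,ε}, {α,δ,ζ}, {β,γ,ε}, {β,δ,ζ}, {γ,δ,ε}, {γ,ε,ζ}, {α,β,γ,ε}, {α,β,δ,ζ}, {α,γ,δ,ε}, {α,γ,ε,ζ}, {β,γ,δ,ε}, {β,γ,ε,ζ}, {γ,δ,ε,ζ}, {α,β,γ,δ,ε}, {α,β,γ,ε,ζ}, {α,γ,δ,ε,ζ}, {β,γ,δ,ε,ζ}, S }.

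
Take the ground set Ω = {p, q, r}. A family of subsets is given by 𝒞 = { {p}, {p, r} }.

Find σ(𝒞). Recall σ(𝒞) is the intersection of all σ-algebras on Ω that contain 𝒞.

σ(𝒞) (8 sets): { ∅, {p}, {q}, {r}, {p, q}, {p, r}, {q, r}, Ω }

Check:
Begin from { ∅, {p}, {p, r}, Ω } (that is, 𝒞 plus ∅ and Ω).
Round 1: +2 →
  {q}  = complement {p, r}
  {q, r}  = complement {p}
  |family| = 6
Round 2 (1 new):
  {p, q}  = {q} ∪ {p}
  |family| = 7
Round 3 (1 new):
  {r}  = complement {p, q}
  |family| = 8
Round 4: closed — nothing new.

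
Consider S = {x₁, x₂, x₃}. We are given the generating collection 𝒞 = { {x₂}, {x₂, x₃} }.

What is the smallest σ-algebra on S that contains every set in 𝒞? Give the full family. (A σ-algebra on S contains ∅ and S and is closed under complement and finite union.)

Take S₀ = 𝒞 ∪ {∅, S} = { ∅, {x₂}, {x₂, x₃}, S }.
Step 1. New:
  {x₁}  = S∖{x₂, x₃}
  {x₁, x₃}  = S∖{x₂}
  (now 6)
Step 2. New:
  {x₁, x₂}  = {x₂} ∪ {x₁}
  (now 7)
Step 3. New:
  {x₃}  = S∖{x₁, x₂}
  (now 8)
Step 4: no new sets; the family is a σ-algebra.

|σ(𝒞)| = 8.  σ(𝒞) = { ∅, {x₁}, {x₂}, {x₃}, {x₁, x₂}, {x₁, x₃}, {x₂, x₃}, S }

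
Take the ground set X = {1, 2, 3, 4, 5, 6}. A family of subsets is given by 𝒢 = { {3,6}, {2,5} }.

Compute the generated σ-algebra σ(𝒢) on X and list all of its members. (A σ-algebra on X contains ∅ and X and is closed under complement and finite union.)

Begin from { {}, {2,5}, {3,6}, X } (that is, 𝒢 plus ∅ and X).
Iteration 1. New:
  {1,2,4,5}  = X∖{3,6}
  {1,3,4,6}  = X∖{2,5}
  {2,3,5,6}  = {2,5} ∪ {3,6}
  |family| = 7
Iteration 2: +1 →
  {1,4}  = X∖{2,3,5,6}
  |family| = 8
Iteration 3: already closed under ᶜ and ∪.

σ(𝒢) = { {}, {1,4}, {2,5}, {3,6}, {1,2,4,5}, {1,3,4,6}, {2,3,5,6}, X }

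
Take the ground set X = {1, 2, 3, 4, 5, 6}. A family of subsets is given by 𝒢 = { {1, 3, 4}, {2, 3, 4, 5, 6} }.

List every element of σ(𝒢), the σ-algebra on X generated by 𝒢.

σ(𝒢) (8 sets): { ∅, {1}, {3, 4}, {1, 3, 4}, {2, 5, 6}, {1, 2, 5, 6}, {2, 3, 4, 5, 6}, X }

Trace:
Initial family (4 sets): { ∅, {1, 3, 4}, {2, 3, 4, 5, 6}, X }.
Iteration 1: +2 →
  {1}  = ᶜ of {2, 3, 4, 5, 6}
  {2, 5, 6}  = ᶜ of {1, 3, 4}
  (now 6)
Iteration 2 (1 new):
  {1, 2, 5, 6}  = {2, 5, 6} ∪ {1}
  (now 7)
Iteration 3 (1 new):
  {3, 4}  = ᶜ of {1, 2, 5, 6}
  (now 8)
Iteration 4: no new sets; the family is a σ-algebra.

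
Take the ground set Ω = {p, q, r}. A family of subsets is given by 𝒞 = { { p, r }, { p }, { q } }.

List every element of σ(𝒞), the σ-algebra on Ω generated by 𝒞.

Initial family (5 sets): { {  }, { p }, { q }, { p, r }, Ω }.
Round 1 (2 new):
  { p, q }  = { q } ∪ { p }
  { q, r }  = complement { p }
  — 7 sets.
Round 2: 1 new —
  { r }  = complement { p, q }
  — 8 sets.
Round 3: stable.

|σ(𝒞)| = 8.  σ(𝒞) = { {  }, { p }, { q }, { r }, { p, q }, { p, r }, { q, r }, Ω }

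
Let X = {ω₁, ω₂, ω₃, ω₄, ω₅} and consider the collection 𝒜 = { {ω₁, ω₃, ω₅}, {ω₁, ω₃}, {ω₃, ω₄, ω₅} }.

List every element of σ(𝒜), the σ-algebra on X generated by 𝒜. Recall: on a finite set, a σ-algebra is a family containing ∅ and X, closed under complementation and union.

Seed the family with 𝒜 together with ∅ and X: { {}, {ω₁, ω₃}, {ω₁, ω₃, ω₅}, {ω₃, ω₄, ω₅}, X }.
Step 1 adds 4:
  {ω₁, ω₂}  = X∖{ω₃, ω₄, ω₅}
  {ω₂, ω₄}  = X∖{ω₁, ω₃, ω₅}
  {ω₂, ω₄, ω₅}  = X∖{ω₁, ω₃}
  {ω₁, ω₃, ω₄, ω₅}  = {ω₃, ω₄, ω₅} ∪ {ω₁, ω₃}
  |family| = 9
Step 2 (7 new):
  {ω₂}  = X∖{ω₁, ω₃, ω₄, ω₅}
  {ω₁, ω₂, ω₃}  = {ω₁, ω₂} ∪ {ω₁, ω₃}
  {ω₁, ω₂, ω₄}  = {ω₁, ω₂} ∪ {ω₂, ω₄}
  {ω₁, ω₂, ω₃, ω₄}  = {ω₁, ω₃} ∪ {ω₂, ω₄}
  {ω₁, ω₂, ω₃, ω₅}  = {ω₁, ω₂} ∪ {ω₁, ω₃, ω₅}
  {ω₁, ω₂, ω₄, ω₅}  = {ω₁, ω₂} ∪ {ω₂, ω₄, ω₅}
  {ω₂, ω₃, ω₄, ω₅}  = {ω₃, ω₄, ω₅} ∪ {ω₂, ω₄}
  |family| = 16
Step 3: +6 →
  {ω₁}  = X∖{ω₂, ω₃, ω₄, ω₅}
  {ω₃}  = X∖{ω₁, ω₂, ω₄, ω₅}
  {ω₄}  = X∖{ω₁, ω₂, ω₃, ω₅}
  {ω₅}  = X∖{ω₁, ω₂, ω₃, ω₄}
  {ω₃, ω₅}  = X∖{ω₁, ω₂, ω₄}
  {ω₄, ω₅}  = X∖{ω₁, ω₂, ω₃}
  |family| = 22
Step 4. New:
  {ω₁, ω₄}  = {ω₄} ∪ {ω₁}
  {ω₁, ω₅}  = {ω₅} ∪ {ω₁}
  {ω₂, ω₃}  = {ω₂} ∪ {ω₃}
  {ω₂, ω₅}  = {ω₂} ∪ {ω₅}
  {ω₃, ω₄}  = {ω₃} ∪ {ω₄}
  {ω₁, ω₂, ω₅}  = {ω₁, ω₂} ∪ {ω₅}
  {ω₁, ω₃, ω₄}  = {ω₁, ω₃} ∪ {ω₄}
  {ω₁, ω₄, ω₅}  = {ω₄, ω₅} ∪ {ω₁}
  {ω₂, ω₃, ω₄}  = {ω₃} ∪ {ω₂, ω₄}
  {ω₂, ω₃, ω₅}  = {ω₂} ∪ {ω₃, ω₅}
  |family| = 32
Step 5: closed — nothing new.

Therefore σ(𝒜) = { {}, {ω₁}, {ω₂}, {ω₃}, {ω₄}, {ω₅}, {ω₁, ω₂}, {ω₁, ω₃}, {ω₁, ω₄}, {ω₁, ω₅}, {ω₂, ω₃}, {ω₂, ω₄}, {ω₂, ω₅}, {ω₃, ω₄}, {ω₃, ω₅}, {ω₄, ω₅}, {ω₁, ω₂, ω₃}, {ω₁, ω₂, ω₄}, {ω₁, ω₂, ω₅}, {ω₁, ω₃, ω₄}, {ω₁, ω₃, ω₅}, {ω₁, ω₄, ω₅}, {ω₂, ω₃, ω₄}, {ω₂, ω₃, ω₅}, {ω₂, ω₄, ω₅}, {ω₃, ω₄, ω₅}, {ω₁, ω₂, ω₃, ω₄}, {ω₁, ω₂, ω₃, ω₅}, {ω₁, ω₂, ω₄, ω₅}, {ω₁, ω₃, ω₄, ω₅}, {ω₂, ω₃, ω₄, ω₅}, X } (|σ(𝒜)| = 32).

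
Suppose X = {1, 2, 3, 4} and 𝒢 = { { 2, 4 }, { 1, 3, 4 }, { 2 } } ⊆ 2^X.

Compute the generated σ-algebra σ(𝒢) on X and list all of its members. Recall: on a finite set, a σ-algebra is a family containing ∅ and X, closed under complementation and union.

Take S₀ = 𝒢 ∪ {∅, X} = { ∅, { 2 }, { 2, 4 }, { 1, 3, 4 }, X }.
Step 1: +1 →
  { 1, 3 }  = complement { 2, 4 }
  |family| = 6
Step 2. New:
  { 1, 2, 3 }  = { 2 } ∪ { 1, 3 }
  |family| = 7
Step 3: 1 new —
  { 4 }  = complement { 1, 2, 3 }
  |family| = 8
After Step 4 the family is unchanged; done.

Hence σ(𝒢) has 8 members: { ∅, { 2 }, { 4 }, { 1, 3 }, { 2, 4 }, { 1, 2, 3 }, { 1, 3, 4 }, X }.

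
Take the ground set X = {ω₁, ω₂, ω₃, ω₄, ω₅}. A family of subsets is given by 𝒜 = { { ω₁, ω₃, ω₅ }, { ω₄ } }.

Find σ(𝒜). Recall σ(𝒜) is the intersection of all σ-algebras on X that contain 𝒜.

|σ(𝒜)| = 8.  σ(𝒜) = { ∅, { ω₂ }, { ω₄ }, { ω₂, ω₄ }, { ω₁, ω₃, ω₅ }, { ω₁, ω₂, ω₃, ω₅ }, { ω₁, ω₃, ω₄, ω₅ }, X }

Derivation:
Begin from { ∅, { ω₄ }, { ω₁, ω₃, ω₅ }, X } (that is, 𝒜 plus ∅ and X).
Iteration 1. New:
  { ω₂, ω₄ }  = X∖{ ω₁, ω₃, ω₅ }
  { ω₁, ω₂, ω₃, ω₅ }  = X∖{ ω₄ }
  { ω₁, ω₃, ω₄, ω₅ }  = { ω₁, ω₃, ω₅ } ∪ { ω₄ }
  [7 total]
Iteration 2: +1 →
  { ω₂ }  = X∖{ ω₁, ω₃, ω₄, ω₅ }
  [8 total]
After Iteration 3 the family is unchanged; done.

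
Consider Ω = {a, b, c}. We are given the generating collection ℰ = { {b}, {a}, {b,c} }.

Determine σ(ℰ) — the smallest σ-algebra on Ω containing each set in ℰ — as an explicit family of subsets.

Start: ℰ ∪ {∅, Ω} = { {}, {a}, {b}, {b,c}, Ω }.
Pass 1. New:
  {a,b}  = {b} ∪ {a}
  {a,c}  = {b}ᶜ
  (now 7)
Pass 2 adds 1:
  {c}  = {a,b}ᶜ
  (now 8)
Pass 3: closed — nothing new.

Hence σ(ℰ) has 8 members: { {}, {a}, {b}, {c}, {a,b}, {a,c}, {b,c}, Ω }.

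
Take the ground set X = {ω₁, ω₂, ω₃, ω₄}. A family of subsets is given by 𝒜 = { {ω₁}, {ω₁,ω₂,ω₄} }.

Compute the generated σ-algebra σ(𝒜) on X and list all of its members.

Answer: σ(𝒜) = { ∅, {ω₁}, {ω₃}, {ω₁,ω₃}, {ω₂,ω₄}, {ω₁,ω₂,ω₄}, {ω₂,ω₃,ω₄}, X }

Derivation:
Take S₀ = 𝒜 ∪ {∅, X} = { ∅, {ω₁}, {ω₁,ω₂,ω₄}, X }.
Iteration 1 adds 2:
  {ω₃}  = X∖{ω₁,ω₂,ω₄}
  {ω₂,ω₃,ω₄}  = X∖{ω₁}
Iteration 2 (1 new):
  {ω₁,ω₃}  = {ω₃} ∪ {ω₁}
Iteration 3 (1 new):
  {ω₂,ω₄}  = X∖{ω₁,ω₃}
After Iteration 4 the family is unchanged; done.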